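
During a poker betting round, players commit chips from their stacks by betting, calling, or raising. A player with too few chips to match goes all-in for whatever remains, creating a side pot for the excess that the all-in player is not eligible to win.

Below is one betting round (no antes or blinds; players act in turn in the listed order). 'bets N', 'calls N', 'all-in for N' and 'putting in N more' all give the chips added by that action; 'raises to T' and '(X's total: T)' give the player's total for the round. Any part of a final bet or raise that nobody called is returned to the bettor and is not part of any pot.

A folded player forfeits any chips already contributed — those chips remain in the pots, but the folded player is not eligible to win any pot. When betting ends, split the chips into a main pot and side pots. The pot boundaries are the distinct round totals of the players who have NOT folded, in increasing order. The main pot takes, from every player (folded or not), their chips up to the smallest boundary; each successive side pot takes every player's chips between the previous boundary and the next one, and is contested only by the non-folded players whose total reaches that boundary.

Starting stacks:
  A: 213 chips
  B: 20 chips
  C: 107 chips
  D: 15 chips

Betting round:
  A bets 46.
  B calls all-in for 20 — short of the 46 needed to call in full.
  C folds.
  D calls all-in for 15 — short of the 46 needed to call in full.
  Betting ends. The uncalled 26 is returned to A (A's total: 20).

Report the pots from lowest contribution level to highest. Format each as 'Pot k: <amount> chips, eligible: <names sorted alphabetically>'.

Pot 1: 45 chips, eligible: A, B, D
Pot 2: 10 chips, eligible: A, B

Derivation:
Contributions (after 26 returned to A): A=20, B=20, D=15
Folded: C
Pot levels (distinct totals of non-folded players): 15, 20
Layer 1-15: 15 each from A, B, D = 15*3 = 45 chips; eligible A, B, D
Layer 16-20: 5 each from A, B = 5*2 = 10 chips; eligible A, B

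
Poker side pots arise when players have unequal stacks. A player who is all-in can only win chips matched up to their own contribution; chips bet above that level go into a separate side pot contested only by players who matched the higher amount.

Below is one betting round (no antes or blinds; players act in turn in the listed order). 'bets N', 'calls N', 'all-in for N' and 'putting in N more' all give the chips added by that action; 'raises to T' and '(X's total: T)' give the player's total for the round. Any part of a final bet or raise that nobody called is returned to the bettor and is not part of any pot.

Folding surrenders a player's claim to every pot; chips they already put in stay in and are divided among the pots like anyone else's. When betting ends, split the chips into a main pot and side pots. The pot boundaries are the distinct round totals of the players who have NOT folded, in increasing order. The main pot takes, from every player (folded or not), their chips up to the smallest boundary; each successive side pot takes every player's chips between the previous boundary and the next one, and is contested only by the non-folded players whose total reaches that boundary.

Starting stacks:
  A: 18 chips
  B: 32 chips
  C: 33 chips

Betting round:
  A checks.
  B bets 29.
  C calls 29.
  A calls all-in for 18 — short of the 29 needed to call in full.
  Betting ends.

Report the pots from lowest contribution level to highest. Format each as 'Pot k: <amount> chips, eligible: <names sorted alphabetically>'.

Pot 1: 54 chips, eligible: A, B, C
Pot 2: 22 chips, eligible: B, C

Derivation:
Contributions: A=18, B=29, C=29
Pot levels (distinct totals of non-folded players): 18, 29
Layer 1-18: 18 each from A, B, C = 18*3 = 54 chips; eligible A, B, C
Layer 19-29: 11 each from B, C = 11*2 = 22 chips; eligible B, C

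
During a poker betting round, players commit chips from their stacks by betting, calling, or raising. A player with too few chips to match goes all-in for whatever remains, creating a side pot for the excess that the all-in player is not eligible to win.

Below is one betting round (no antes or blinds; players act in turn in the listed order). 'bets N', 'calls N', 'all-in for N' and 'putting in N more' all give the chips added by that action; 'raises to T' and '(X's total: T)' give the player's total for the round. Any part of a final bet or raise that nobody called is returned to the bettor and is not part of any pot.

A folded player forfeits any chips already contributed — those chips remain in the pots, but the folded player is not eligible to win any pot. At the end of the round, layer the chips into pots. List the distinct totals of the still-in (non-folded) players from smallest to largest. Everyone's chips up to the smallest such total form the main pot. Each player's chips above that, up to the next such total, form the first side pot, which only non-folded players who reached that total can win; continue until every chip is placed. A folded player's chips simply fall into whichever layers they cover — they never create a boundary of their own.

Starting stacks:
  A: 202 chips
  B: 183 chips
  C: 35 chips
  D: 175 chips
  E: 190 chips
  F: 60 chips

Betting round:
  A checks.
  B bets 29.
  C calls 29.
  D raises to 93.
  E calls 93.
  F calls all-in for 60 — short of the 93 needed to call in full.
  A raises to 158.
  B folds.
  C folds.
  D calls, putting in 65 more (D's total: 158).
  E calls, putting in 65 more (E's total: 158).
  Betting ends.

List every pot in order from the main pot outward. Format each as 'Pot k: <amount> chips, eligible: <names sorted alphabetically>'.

Pot 1: 298 chips, eligible: A, D, E, F
Pot 2: 294 chips, eligible: A, D, E

Derivation:
Contributions: A=158, B=29, C=29, D=158, E=158, F=60
Folded: B, C
Pot levels (distinct totals of non-folded players): 60, 158
Layer 1-60: A 60 + B 29 + C 29 + D 60 + E 60 + F 60 = 298 chips; eligible A, D, E, F
Layer 61-158: 98 each from A, D, E = 98*3 = 294 chips; eligible A, D, E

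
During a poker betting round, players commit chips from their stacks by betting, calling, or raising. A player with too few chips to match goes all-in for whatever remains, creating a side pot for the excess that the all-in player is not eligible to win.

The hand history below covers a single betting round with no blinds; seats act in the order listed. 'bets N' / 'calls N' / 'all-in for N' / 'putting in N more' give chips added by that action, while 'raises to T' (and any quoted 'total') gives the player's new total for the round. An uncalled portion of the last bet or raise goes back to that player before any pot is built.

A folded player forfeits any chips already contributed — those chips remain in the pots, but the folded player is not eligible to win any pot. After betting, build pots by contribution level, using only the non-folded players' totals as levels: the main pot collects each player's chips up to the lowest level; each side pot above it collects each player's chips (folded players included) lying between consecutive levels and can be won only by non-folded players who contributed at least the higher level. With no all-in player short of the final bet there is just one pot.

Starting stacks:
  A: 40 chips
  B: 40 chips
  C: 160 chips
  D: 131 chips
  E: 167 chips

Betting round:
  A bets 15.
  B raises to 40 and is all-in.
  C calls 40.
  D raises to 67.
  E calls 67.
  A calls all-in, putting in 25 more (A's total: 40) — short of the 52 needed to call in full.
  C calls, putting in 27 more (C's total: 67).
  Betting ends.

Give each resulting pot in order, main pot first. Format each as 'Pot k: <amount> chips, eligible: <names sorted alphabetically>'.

Pot 1: 200 chips, eligible: A, B, C, D, E
Pot 2: 81 chips, eligible: C, D, E

Derivation:
Contributions: A=40, B=40, C=67, D=67, E=67
Pot levels (distinct totals of non-folded players): 40, 67
Layer 1-40: 40 each from A, B, C, D, E = 40*5 = 200 chips; eligible A, B, C, D, E
Layer 41-67: 27 each from C, D, E = 27*3 = 81 chips; eligible C, D, E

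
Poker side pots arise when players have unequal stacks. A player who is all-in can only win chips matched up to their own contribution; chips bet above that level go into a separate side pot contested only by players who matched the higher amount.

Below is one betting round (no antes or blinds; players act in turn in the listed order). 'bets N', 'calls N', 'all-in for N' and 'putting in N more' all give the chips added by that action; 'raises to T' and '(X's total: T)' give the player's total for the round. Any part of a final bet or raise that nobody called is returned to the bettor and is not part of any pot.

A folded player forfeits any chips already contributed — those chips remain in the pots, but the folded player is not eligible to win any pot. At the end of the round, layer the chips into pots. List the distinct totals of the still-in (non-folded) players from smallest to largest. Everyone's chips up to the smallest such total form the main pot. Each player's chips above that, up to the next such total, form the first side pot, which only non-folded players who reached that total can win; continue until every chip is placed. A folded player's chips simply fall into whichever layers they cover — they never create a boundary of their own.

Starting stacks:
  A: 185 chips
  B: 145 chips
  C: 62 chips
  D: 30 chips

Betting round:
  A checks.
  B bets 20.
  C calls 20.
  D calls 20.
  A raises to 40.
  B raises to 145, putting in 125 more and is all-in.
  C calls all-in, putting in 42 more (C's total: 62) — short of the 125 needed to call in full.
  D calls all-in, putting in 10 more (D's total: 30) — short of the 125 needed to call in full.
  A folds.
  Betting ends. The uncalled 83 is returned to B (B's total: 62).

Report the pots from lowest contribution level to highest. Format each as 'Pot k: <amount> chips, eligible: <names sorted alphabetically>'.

Contributions (after 83 returned to B): A=40, B=62, C=62, D=30
Folded: A
Pot levels (distinct totals of non-folded players): 30, 62
Layer 1-30: 30 each from A, B, C, D = 30*4 = 120 chips; eligible B, C, D
Layer 31-62: A 10 + B 32 + C 32 = 74 chips; eligible B, C

Pot 1: 120 chips, eligible: B, C, D
Pot 2: 74 chips, eligible: B, C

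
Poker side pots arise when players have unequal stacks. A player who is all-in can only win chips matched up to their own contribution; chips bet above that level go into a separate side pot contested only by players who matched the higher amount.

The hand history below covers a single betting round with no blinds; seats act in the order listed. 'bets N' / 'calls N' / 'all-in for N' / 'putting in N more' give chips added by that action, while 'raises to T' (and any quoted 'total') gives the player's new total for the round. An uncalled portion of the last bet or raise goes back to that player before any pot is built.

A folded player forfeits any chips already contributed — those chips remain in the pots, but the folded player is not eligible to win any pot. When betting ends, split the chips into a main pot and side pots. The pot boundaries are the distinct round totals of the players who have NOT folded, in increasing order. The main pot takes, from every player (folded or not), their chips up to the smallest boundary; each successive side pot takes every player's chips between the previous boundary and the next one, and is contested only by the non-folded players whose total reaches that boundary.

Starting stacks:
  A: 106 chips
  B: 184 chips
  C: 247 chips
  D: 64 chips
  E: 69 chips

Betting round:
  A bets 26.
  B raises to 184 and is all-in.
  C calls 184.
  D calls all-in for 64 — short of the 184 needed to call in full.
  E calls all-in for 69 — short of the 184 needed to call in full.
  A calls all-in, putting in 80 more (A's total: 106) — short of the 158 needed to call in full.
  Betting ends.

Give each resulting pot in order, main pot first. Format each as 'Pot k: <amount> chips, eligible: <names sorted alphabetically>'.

Pot 1: 320 chips, eligible: A, B, C, D, E
Pot 2: 20 chips, eligible: A, B, C, E
Pot 3: 111 chips, eligible: A, B, C
Pot 4: 156 chips, eligible: B, C

Derivation:
Contributions: A=106, B=184, C=184, D=64, E=69
Pot levels (distinct totals of non-folded players): 64, 69, 106, 184
Layer 1-64: 64 each from A, B, C, D, E = 64*5 = 320 chips; eligible A, B, C, D, E
Layer 65-69: 5 each from A, B, C, E = 5*4 = 20 chips; eligible A, B, C, E
Layer 70-106: 37 each from A, B, C = 37*3 = 111 chips; eligible A, B, C
Layer 107-184: 78 each from B, C = 78*2 = 156 chips; eligible B, C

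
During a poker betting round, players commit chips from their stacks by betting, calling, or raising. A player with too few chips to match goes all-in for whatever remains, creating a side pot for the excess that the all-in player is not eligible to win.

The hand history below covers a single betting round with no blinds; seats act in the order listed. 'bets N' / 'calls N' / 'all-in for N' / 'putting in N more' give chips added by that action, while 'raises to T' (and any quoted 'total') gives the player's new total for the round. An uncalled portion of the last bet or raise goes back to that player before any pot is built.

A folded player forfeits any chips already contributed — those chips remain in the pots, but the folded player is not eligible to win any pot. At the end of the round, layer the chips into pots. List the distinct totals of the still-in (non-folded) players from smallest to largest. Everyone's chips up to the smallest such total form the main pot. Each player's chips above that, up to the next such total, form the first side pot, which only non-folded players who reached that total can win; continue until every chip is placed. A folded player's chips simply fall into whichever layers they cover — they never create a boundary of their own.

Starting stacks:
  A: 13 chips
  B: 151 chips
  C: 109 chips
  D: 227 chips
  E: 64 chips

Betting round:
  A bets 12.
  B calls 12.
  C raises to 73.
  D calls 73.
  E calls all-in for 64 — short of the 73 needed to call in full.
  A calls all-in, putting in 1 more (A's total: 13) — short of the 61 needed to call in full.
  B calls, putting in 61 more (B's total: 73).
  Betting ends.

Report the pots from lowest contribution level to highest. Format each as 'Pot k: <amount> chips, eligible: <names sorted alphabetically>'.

Contributions: A=13, B=73, C=73, D=73, E=64
Pot levels (distinct totals of non-folded players): 13, 64, 73
Layer 1-13: 13 each from A, B, C, D, E = 13*5 = 65 chips; eligible A, B, C, D, E
Layer 14-64: 51 each from B, C, D, E = 51*4 = 204 chips; eligible B, C, D, E
Layer 65-73: 9 each from B, C, D = 9*3 = 27 chips; eligible B, C, D

Pot 1: 65 chips, eligible: A, B, C, D, E
Pot 2: 204 chips, eligible: B, C, D, E
Pot 3: 27 chips, eligible: B, C, D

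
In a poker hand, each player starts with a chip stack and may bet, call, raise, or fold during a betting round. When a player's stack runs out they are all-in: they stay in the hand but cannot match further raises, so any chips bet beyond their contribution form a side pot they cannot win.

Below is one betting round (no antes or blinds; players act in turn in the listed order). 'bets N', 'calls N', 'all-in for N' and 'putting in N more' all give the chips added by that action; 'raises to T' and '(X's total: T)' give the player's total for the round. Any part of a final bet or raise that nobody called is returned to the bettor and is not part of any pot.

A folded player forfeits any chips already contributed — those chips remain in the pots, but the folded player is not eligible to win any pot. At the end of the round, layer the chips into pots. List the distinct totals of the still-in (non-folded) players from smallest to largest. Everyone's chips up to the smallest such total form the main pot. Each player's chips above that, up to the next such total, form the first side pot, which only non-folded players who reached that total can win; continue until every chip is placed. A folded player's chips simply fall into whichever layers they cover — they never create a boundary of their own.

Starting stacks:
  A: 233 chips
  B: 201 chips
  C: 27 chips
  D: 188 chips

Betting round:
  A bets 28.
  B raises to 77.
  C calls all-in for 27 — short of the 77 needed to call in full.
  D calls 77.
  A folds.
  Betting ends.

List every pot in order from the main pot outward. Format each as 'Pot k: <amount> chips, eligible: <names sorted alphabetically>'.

Contributions: A=28, B=77, C=27, D=77
Folded: A
Pot levels (distinct totals of non-folded players): 27, 77
Layer 1-27: 27 each from A, B, C, D = 27*4 = 108 chips; eligible B, C, D
Layer 28-77: A 1 + B 50 + D 50 = 101 chips; eligible B, D

Pot 1: 108 chips, eligible: B, C, D
Pot 2: 101 chips, eligible: B, D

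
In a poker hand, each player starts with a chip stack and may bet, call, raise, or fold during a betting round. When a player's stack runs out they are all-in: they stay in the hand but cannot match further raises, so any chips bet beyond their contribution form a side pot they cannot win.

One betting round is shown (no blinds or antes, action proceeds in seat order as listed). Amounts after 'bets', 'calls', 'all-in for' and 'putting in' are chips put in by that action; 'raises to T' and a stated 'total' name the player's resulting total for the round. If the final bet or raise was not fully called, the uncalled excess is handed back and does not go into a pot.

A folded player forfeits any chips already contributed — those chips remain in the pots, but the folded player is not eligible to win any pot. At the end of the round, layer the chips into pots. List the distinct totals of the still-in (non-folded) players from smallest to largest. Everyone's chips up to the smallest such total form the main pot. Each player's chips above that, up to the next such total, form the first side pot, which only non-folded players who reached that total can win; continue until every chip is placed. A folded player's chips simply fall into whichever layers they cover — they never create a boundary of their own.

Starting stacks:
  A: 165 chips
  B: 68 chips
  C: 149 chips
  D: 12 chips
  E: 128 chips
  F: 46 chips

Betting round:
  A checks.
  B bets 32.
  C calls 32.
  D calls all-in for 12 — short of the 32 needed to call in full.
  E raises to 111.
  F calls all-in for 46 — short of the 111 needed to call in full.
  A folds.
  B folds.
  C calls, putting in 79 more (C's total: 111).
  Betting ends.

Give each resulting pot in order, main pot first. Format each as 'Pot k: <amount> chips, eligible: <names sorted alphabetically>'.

Contributions: B=32, C=111, D=12, E=111, F=46
Folded: A, B
Pot levels (distinct totals of non-folded players): 12, 46, 111
Layer 1-12: 12 each from B, C, D, E, F = 12*5 = 60 chips; eligible C, D, E, F
Layer 13-46: B 20 + C 34 + E 34 + F 34 = 122 chips; eligible C, E, F
Layer 47-111: 65 each from C, E = 65*2 = 130 chips; eligible C, E

Pot 1: 60 chips, eligible: C, D, E, F
Pot 2: 122 chips, eligible: C, E, F
Pot 3: 130 chips, eligible: C, E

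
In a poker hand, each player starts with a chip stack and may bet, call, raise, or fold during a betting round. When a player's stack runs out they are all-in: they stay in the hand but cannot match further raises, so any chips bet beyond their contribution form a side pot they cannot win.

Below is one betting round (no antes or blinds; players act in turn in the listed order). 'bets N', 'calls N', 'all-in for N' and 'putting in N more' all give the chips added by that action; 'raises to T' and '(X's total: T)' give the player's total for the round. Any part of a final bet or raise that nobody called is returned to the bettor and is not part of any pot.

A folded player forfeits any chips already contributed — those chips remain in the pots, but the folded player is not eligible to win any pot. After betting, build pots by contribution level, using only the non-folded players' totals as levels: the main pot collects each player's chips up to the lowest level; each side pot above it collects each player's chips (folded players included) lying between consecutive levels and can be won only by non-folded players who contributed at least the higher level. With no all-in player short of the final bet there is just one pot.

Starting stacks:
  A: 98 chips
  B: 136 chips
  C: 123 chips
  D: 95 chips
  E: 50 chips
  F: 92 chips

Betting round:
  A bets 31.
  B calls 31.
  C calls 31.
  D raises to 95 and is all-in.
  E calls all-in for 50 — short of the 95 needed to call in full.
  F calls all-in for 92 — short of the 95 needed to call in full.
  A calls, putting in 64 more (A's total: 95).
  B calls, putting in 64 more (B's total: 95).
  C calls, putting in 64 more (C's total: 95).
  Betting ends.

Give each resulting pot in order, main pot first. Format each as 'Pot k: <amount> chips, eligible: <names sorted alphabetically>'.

Pot 1: 300 chips, eligible: A, B, C, D, E, F
Pot 2: 210 chips, eligible: A, B, C, D, F
Pot 3: 12 chips, eligible: A, B, C, D

Derivation:
Contributions: A=95, B=95, C=95, D=95, E=50, F=92
Pot levels (distinct totals of non-folded players): 50, 92, 95
Layer 1-50: 50 each from A, B, C, D, E, F = 50*6 = 300 chips; eligible A, B, C, D, E, F
Layer 51-92: 42 each from A, B, C, D, F = 42*5 = 210 chips; eligible A, B, C, D, F
Layer 93-95: 3 each from A, B, C, D = 3*4 = 12 chips; eligible A, B, C, D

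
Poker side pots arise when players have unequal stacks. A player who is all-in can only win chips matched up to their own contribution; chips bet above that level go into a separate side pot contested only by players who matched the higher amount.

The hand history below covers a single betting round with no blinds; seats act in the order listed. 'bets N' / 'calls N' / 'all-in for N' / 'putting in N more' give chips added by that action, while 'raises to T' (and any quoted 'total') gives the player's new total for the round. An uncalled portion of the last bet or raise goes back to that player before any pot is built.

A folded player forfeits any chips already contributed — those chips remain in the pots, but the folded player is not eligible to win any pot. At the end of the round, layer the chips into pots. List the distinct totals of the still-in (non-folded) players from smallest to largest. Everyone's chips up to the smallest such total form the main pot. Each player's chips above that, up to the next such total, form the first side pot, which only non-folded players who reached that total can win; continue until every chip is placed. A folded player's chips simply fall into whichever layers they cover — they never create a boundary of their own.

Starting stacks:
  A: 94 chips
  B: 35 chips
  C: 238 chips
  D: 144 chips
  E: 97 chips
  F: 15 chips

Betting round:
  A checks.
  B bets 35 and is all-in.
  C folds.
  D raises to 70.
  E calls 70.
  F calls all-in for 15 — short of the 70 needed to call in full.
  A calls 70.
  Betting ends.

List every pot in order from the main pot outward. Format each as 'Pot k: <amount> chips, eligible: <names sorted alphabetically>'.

Contributions: A=70, B=35, D=70, E=70, F=15
Folded: C
Pot levels (distinct totals of non-folded players): 15, 35, 70
Layer 1-15: 15 each from A, B, D, E, F = 15*5 = 75 chips; eligible A, B, D, E, F
Layer 16-35: 20 each from A, B, D, E = 20*4 = 80 chips; eligible A, B, D, E
Layer 36-70: 35 each from A, D, E = 35*3 = 105 chips; eligible A, D, E

Pot 1: 75 chips, eligible: A, B, D, E, F
Pot 2: 80 chips, eligible: A, B, D, E
Pot 3: 105 chips, eligible: A, D, E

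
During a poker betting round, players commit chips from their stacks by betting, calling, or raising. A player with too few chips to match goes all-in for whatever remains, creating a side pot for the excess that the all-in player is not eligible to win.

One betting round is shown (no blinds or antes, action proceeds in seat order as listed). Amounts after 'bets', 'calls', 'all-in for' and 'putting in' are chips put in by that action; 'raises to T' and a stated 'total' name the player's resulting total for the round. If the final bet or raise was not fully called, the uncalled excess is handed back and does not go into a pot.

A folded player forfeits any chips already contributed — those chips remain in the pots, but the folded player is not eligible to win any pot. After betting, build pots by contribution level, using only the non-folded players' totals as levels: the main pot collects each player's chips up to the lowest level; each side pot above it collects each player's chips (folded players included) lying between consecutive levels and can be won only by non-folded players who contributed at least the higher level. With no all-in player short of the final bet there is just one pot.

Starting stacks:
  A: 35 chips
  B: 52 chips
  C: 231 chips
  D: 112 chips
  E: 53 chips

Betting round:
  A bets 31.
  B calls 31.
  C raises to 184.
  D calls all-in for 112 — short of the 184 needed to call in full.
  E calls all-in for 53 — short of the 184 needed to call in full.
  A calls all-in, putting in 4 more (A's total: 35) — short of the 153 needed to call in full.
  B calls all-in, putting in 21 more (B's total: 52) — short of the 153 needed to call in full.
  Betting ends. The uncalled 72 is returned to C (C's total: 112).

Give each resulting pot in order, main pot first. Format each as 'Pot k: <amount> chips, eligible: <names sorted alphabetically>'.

Contributions (after 72 returned to C): A=35, B=52, C=112, D=112, E=53
Pot levels (distinct totals of non-folded players): 35, 52, 53, 112
Layer 1-35: 35 each from A, B, C, D, E = 35*5 = 175 chips; eligible A, B, C, D, E
Layer 36-52: 17 each from B, C, D, E = 17*4 = 68 chips; eligible B, C, D, E
Layer 53-53: 1 each from C, D, E = 1*3 = 3 chips; eligible C, D, E
Layer 54-112: 59 each from C, D = 59*2 = 118 chips; eligible C, D

Pot 1: 175 chips, eligible: A, B, C, D, E
Pot 2: 68 chips, eligible: B, C, D, E
Pot 3: 3 chips, eligible: C, D, E
Pot 4: 118 chips, eligible: C, D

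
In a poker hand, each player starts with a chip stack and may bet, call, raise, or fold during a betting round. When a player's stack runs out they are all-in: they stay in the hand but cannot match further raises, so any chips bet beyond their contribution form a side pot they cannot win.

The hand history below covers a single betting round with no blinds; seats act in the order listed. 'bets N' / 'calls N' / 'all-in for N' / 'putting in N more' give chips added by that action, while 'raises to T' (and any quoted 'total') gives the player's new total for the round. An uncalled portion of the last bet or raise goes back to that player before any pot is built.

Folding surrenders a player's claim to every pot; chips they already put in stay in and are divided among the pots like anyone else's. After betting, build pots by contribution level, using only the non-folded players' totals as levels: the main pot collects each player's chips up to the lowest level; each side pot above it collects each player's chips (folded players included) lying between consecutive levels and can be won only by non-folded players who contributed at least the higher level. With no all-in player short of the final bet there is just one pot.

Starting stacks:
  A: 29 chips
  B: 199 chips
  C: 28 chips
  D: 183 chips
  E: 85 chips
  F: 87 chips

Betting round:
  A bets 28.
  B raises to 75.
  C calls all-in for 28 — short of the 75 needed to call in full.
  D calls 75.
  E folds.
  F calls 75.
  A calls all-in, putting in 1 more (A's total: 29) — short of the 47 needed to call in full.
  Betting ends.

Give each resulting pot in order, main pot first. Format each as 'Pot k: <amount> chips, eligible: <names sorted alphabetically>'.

Contributions: A=29, B=75, C=28, D=75, F=75
Folded: E
Pot levels (distinct totals of non-folded players): 28, 29, 75
Layer 1-28: 28 each from A, B, C, D, F = 28*5 = 140 chips; eligible A, B, C, D, F
Layer 29-29: 1 each from A, B, D, F = 1*4 = 4 chips; eligible A, B, D, F
Layer 30-75: 46 each from B, D, F = 46*3 = 138 chips; eligible B, D, F

Pot 1: 140 chips, eligible: A, B, C, D, F
Pot 2: 4 chips, eligible: A, B, D, F
Pot 3: 138 chips, eligible: B, D, F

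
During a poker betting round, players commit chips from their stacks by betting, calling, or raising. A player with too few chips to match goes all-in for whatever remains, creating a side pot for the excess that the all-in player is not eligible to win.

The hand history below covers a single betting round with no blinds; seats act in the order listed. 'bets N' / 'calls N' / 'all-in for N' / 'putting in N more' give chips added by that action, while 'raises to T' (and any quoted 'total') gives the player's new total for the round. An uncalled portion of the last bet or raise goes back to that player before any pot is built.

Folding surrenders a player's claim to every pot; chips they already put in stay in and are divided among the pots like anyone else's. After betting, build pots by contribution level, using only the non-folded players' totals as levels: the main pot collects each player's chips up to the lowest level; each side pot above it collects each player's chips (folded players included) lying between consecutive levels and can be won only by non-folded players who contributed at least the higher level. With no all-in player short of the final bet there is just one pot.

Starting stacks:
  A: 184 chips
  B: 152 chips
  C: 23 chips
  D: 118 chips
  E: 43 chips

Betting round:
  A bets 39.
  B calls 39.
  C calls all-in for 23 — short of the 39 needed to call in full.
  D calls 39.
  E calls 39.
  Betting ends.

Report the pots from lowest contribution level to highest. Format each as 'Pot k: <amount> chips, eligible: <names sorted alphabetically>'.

Contributions: A=39, B=39, C=23, D=39, E=39
Pot levels (distinct totals of non-folded players): 23, 39
Layer 1-23: 23 each from A, B, C, D, E = 23*5 = 115 chips; eligible A, B, C, D, E
Layer 24-39: 16 each from A, B, D, E = 16*4 = 64 chips; eligible A, B, D, E

Pot 1: 115 chips, eligible: A, B, C, D, E
Pot 2: 64 chips, eligible: A, B, D, E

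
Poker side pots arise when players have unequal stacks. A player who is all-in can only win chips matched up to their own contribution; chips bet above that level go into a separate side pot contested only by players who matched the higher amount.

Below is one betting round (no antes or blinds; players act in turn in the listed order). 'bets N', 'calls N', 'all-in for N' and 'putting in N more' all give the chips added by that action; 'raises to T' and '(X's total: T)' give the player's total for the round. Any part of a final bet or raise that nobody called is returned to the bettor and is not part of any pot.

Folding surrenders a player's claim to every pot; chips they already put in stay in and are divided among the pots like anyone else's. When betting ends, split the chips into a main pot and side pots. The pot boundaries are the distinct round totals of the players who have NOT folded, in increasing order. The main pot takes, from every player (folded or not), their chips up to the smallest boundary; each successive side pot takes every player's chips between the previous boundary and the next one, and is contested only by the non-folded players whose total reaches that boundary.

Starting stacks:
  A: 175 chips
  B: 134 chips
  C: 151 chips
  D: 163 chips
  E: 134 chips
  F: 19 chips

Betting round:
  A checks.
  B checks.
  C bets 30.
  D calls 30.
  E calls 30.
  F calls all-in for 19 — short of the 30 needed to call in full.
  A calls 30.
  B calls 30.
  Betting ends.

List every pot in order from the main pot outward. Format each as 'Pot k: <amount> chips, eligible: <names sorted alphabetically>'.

Pot 1: 114 chips, eligible: A, B, C, D, E, F
Pot 2: 55 chips, eligible: A, B, C, D, E

Derivation:
Contributions: A=30, B=30, C=30, D=30, E=30, F=19
Pot levels (distinct totals of non-folded players): 19, 30
Layer 1-19: 19 each from A, B, C, D, E, F = 19*6 = 114 chips; eligible A, B, C, D, E, F
Layer 20-30: 11 each from A, B, C, D, E = 11*5 = 55 chips; eligible A, B, C, D, E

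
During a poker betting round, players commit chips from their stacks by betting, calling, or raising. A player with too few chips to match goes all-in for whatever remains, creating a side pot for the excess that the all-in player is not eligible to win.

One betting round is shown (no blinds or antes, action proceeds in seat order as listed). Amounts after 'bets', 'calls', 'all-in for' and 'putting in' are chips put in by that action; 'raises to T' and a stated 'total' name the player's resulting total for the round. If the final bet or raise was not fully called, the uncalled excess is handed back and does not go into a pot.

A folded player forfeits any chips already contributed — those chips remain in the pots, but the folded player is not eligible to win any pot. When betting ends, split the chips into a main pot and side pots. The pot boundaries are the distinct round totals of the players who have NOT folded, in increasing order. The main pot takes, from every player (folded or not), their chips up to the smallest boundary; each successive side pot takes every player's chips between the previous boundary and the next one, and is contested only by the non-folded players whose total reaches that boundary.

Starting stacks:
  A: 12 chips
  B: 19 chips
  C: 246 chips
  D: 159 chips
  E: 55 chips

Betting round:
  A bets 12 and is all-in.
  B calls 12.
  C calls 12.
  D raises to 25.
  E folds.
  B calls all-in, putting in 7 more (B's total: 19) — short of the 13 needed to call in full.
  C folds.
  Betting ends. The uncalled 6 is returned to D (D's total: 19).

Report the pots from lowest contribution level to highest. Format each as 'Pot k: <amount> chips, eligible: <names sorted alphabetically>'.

Pot 1: 48 chips, eligible: A, B, D
Pot 2: 14 chips, eligible: B, D

Derivation:
Contributions (after 6 returned to D): A=12, B=19, C=12, D=19
Folded: C, E
Pot levels (distinct totals of non-folded players): 12, 19
Layer 1-12: 12 each from A, B, C, D = 12*4 = 48 chips; eligible A, B, D
Layer 13-19: 7 each from B, D = 7*2 = 14 chips; eligible B, D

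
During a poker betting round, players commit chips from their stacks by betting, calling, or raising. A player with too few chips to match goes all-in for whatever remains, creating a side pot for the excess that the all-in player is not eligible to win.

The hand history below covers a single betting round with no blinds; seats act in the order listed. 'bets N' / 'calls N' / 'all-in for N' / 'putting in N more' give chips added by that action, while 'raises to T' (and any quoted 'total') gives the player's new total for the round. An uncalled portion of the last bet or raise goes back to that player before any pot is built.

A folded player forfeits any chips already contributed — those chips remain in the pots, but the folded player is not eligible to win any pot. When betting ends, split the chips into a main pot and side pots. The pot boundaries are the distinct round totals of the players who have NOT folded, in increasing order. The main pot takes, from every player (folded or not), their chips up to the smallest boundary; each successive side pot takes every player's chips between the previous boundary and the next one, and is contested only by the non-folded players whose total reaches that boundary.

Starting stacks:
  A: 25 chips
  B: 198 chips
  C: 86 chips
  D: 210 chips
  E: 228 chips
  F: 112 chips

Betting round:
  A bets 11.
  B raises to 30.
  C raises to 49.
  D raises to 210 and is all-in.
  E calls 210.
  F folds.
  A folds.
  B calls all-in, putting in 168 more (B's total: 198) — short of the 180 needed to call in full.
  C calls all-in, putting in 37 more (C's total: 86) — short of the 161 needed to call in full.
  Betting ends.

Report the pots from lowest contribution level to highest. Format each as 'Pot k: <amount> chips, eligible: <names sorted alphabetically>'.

Pot 1: 355 chips, eligible: B, C, D, E
Pot 2: 336 chips, eligible: B, D, E
Pot 3: 24 chips, eligible: D, E

Derivation:
Contributions: A=11, B=198, C=86, D=210, E=210
Folded: A, F
Pot levels (distinct totals of non-folded players): 86, 198, 210
Layer 1-86: A 11 + B 86 + C 86 + D 86 + E 86 = 355 chips; eligible B, C, D, E
Layer 87-198: 112 each from B, D, E = 112*3 = 336 chips; eligible B, D, E
Layer 199-210: 12 each from D, E = 12*2 = 24 chips; eligible D, E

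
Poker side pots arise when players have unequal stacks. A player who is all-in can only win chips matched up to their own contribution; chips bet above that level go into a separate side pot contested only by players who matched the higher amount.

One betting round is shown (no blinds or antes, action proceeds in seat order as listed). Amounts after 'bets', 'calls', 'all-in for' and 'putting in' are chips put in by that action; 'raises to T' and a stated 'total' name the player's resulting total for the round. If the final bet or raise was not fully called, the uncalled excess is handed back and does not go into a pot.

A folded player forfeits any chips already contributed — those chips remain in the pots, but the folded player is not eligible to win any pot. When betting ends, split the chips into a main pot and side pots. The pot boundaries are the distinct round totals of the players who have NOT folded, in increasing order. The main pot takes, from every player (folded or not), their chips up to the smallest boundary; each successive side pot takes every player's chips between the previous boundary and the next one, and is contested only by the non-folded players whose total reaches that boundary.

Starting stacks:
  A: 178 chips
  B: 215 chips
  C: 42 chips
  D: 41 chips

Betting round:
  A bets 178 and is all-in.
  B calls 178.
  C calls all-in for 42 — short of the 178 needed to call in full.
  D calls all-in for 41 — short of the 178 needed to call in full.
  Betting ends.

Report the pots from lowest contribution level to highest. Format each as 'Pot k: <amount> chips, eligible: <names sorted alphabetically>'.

Pot 1: 164 chips, eligible: A, B, C, D
Pot 2: 3 chips, eligible: A, B, C
Pot 3: 272 chips, eligible: A, B

Derivation:
Contributions: A=178, B=178, C=42, D=41
Pot levels (distinct totals of non-folded players): 41, 42, 178
Layer 1-41: 41 each from A, B, C, D = 41*4 = 164 chips; eligible A, B, C, D
Layer 42-42: 1 each from A, B, C = 1*3 = 3 chips; eligible A, B, C
Layer 43-178: 136 each from A, B = 136*2 = 272 chips; eligible A, B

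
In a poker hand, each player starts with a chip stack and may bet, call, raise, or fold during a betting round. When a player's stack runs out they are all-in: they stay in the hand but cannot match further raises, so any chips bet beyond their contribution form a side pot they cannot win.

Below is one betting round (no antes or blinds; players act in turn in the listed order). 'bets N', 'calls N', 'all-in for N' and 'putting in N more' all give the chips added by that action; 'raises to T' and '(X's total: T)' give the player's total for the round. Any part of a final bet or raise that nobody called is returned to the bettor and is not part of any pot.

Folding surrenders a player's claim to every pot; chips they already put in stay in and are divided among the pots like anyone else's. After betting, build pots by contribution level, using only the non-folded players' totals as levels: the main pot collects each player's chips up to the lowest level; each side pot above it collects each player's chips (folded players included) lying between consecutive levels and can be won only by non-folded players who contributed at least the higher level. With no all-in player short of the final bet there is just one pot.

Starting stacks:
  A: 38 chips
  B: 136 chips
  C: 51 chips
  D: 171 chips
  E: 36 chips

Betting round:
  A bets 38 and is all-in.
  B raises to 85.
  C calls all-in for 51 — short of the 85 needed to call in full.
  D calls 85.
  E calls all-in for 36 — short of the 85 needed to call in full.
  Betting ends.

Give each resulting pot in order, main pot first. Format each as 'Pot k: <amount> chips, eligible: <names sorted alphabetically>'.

Pot 1: 180 chips, eligible: A, B, C, D, E
Pot 2: 8 chips, eligible: A, B, C, D
Pot 3: 39 chips, eligible: B, C, D
Pot 4: 68 chips, eligible: B, D

Derivation:
Contributions: A=38, B=85, C=51, D=85, E=36
Pot levels (distinct totals of non-folded players): 36, 38, 51, 85
Layer 1-36: 36 each from A, B, C, D, E = 36*5 = 180 chips; eligible A, B, C, D, E
Layer 37-38: 2 each from A, B, C, D = 2*4 = 8 chips; eligible A, B, C, D
Layer 39-51: 13 each from B, C, D = 13*3 = 39 chips; eligible B, C, D
Layer 52-85: 34 each from B, D = 34*2 = 68 chips; eligible B, D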